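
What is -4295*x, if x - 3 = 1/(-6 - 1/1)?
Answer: -85900/7 ≈ -12271.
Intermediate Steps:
x = 20/7 (x = 3 + 1/(-6 - 1/1) = 3 + 1/(-6 - 1*1) = 3 + 1/(-6 - 1) = 3 + 1/(-7) = 3 - ⅐ = 20/7 ≈ 2.8571)
-4295*x = -4295*20/7 = -85900/7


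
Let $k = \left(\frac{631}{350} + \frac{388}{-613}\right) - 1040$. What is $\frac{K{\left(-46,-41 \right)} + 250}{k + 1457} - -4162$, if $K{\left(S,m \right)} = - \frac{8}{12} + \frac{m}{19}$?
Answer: $\frac{21287266550552}{5113946121} \approx 4162.6$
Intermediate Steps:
$K{\left(S,m \right)} = - \frac{2}{3} + \frac{m}{19}$ ($K{\left(S,m \right)} = \left(-8\right) \frac{1}{12} + m \frac{1}{19} = - \frac{2}{3} + \frac{m}{19}$)
$k = - \frac{222880997}{214550}$ ($k = \left(631 \cdot \frac{1}{350} + 388 \left(- \frac{1}{613}\right)\right) - 1040 = \left(\frac{631}{350} - \frac{388}{613}\right) - 1040 = \frac{251003}{214550} - 1040 = - \frac{222880997}{214550} \approx -1038.8$)
$\frac{K{\left(-46,-41 \right)} + 250}{k + 1457} - -4162 = \frac{\left(- \frac{2}{3} + \frac{1}{19} \left(-41\right)\right) + 250}{- \frac{222880997}{214550} + 1457} - -4162 = \frac{\left(- \frac{2}{3} - \frac{41}{19}\right) + 250}{\frac{89718353}{214550}} + 4162 = \left(- \frac{161}{57} + 250\right) \frac{214550}{89718353} + 4162 = \frac{14089}{57} \cdot \frac{214550}{89718353} + 4162 = \frac{3022794950}{5113946121} + 4162 = \frac{21287266550552}{5113946121}$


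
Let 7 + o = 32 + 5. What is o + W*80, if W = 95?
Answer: 7630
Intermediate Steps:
o = 30 (o = -7 + (32 + 5) = -7 + 37 = 30)
o + W*80 = 30 + 95*80 = 30 + 7600 = 7630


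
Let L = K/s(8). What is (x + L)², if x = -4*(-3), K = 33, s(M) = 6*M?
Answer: 41209/256 ≈ 160.97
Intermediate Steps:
L = 11/16 (L = 33/((6*8)) = 33/48 = 33*(1/48) = 11/16 ≈ 0.68750)
x = 12
(x + L)² = (12 + 11/16)² = (203/16)² = 41209/256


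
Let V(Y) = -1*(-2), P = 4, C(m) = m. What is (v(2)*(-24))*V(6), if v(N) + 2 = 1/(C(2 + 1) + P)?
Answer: 624/7 ≈ 89.143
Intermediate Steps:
v(N) = -13/7 (v(N) = -2 + 1/((2 + 1) + 4) = -2 + 1/(3 + 4) = -2 + 1/7 = -13/7)
V(Y) = 2
(v(2)*(-24))*V(6) = -13/7*(-24)*2 = (312/7)*2 = 624/7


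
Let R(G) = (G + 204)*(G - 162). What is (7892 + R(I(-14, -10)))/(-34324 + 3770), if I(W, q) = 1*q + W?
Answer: 12794/15277 ≈ 0.83747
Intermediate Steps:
I(W, q) = W + q (I(W, q) = q + W = W + q)
R(G) = (-162 + G)*(204 + G) (R(G) = (204 + G)*(-162 + G) = (-162 + G)*(204 + G))
(7892 + R(I(-14, -10)))/(-34324 + 3770) = (7892 + (-33048 + (-14 - 10)² + 42*(-14 - 10)))/(-34324 + 3770) = (7892 + (-33048 + (-24)² + 42*(-24)))/(-30554) = (7892 + (-33048 + 576 - 1008))*(-1/30554) = (7892 - 33480)*(-1/30554) = -25588*(-1/30554) = 12794/15277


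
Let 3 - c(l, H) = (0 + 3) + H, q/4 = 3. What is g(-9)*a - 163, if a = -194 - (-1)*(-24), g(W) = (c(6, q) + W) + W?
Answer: 6377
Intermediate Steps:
q = 12 (q = 4*3 = 12)
c(l, H) = -H (c(l, H) = 3 - ((0 + 3) + H) = 3 - (3 + H) = 3 + (-3 - H) = -H)
g(W) = -12 + 2*W (g(W) = (-1*12 + W) + W = (-12 + W) + W = -12 + 2*W)
a = -218 (a = -194 - 1*24 = -194 - 24 = -218)
g(-9)*a - 163 = (-12 + 2*(-9))*(-218) - 163 = (-12 - 18)*(-218) - 163 = -30*(-218) - 163 = 6540 - 163 = 6377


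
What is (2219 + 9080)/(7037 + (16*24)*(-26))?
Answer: -11299/2947 ≈ -3.8341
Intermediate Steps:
(2219 + 9080)/(7037 + (16*24)*(-26)) = 11299/(7037 + 384*(-26)) = 11299/(7037 - 9984) = 11299/(-2947) = 11299*(-1/2947) = -11299/2947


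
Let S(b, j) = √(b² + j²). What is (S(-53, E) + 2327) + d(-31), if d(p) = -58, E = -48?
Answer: 2269 + √5113 ≈ 2340.5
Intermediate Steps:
(S(-53, E) + 2327) + d(-31) = (√((-53)² + (-48)²) + 2327) - 58 = (√(2809 + 2304) + 2327) - 58 = (√5113 + 2327) - 58 = (2327 + √5113) - 58 = 2269 + √5113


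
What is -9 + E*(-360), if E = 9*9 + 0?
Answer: -29169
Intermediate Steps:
E = 81 (E = 81 + 0 = 81)
-9 + E*(-360) = -9 + 81*(-360) = -9 - 29160 = -29169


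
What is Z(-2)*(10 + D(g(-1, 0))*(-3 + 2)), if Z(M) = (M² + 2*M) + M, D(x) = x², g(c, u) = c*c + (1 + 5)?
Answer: 78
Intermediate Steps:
g(c, u) = 6 + c² (g(c, u) = c² + 6 = 6 + c²)
Z(M) = M² + 3*M
Z(-2)*(10 + D(g(-1, 0))*(-3 + 2)) = (-2*(3 - 2))*(10 + (6 + (-1)²)²*(-3 + 2)) = (-2*1)*(10 + (6 + 1)²*(-1)) = -2*(10 + 7²*(-1)) = -2*(10 + 49*(-1)) = -2*(10 - 49) = -2*(-39) = 78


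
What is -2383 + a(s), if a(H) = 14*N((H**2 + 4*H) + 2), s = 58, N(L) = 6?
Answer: -2299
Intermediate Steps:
a(H) = 84 (a(H) = 14*6 = 84)
-2383 + a(s) = -2383 + 84 = -2299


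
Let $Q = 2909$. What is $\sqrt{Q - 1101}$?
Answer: $4 \sqrt{113} \approx 42.521$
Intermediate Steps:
$\sqrt{Q - 1101} = \sqrt{2909 - 1101} = \sqrt{1808} = 4 \sqrt{113}$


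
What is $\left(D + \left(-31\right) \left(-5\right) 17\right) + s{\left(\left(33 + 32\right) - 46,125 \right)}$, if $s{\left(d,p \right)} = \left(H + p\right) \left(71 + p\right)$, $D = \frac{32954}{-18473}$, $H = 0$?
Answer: $\frac{501231901}{18473} \approx 27133.0$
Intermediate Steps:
$D = - \frac{32954}{18473}$ ($D = 32954 \left(- \frac{1}{18473}\right) = - \frac{32954}{18473} \approx -1.7839$)
$s{\left(d,p \right)} = p \left(71 + p\right)$ ($s{\left(d,p \right)} = \left(0 + p\right) \left(71 + p\right) = p \left(71 + p\right)$)
$\left(D + \left(-31\right) \left(-5\right) 17\right) + s{\left(\left(33 + 32\right) - 46,125 \right)} = \left(- \frac{32954}{18473} + \left(-31\right) \left(-5\right) 17\right) + 125 \left(71 + 125\right) = \left(- \frac{32954}{18473} + 155 \cdot 17\right) + 125 \cdot 196 = \left(- \frac{32954}{18473} + 2635\right) + 24500 = \frac{48643401}{18473} + 24500 = \frac{501231901}{18473}$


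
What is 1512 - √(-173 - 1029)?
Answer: 1512 - I*√1202 ≈ 1512.0 - 34.67*I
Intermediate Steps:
1512 - √(-173 - 1029) = 1512 - √(-1202) = 1512 - I*√1202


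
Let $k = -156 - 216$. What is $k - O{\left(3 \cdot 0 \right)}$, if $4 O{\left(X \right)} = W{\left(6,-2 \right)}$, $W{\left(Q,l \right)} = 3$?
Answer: $- \frac{1491}{4} \approx -372.75$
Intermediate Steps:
$O{\left(X \right)} = \frac{3}{4}$ ($O{\left(X \right)} = \frac{1}{4} \cdot 3 = \frac{3}{4}$)
$k = -372$
$k - O{\left(3 \cdot 0 \right)} = -372 - \frac{3}{4} = - \frac{1491}{4}$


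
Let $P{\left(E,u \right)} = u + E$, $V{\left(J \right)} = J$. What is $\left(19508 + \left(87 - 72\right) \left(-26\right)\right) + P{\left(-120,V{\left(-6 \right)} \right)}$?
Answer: $18992$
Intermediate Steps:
$P{\left(E,u \right)} = E + u$
$\left(19508 + \left(87 - 72\right) \left(-26\right)\right) + P{\left(-120,V{\left(-6 \right)} \right)} = \left(19508 + \left(87 - 72\right) \left(-26\right)\right) - 126 = \left(19508 + 15 \left(-26\right)\right) - 126 = \left(19508 - 390\right) - 126 = 19118 - 126 = 18992$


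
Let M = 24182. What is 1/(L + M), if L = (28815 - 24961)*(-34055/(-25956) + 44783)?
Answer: 1854/320042894711 ≈ 5.7930e-9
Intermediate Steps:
L = 319998061283/1854 (L = 3854*(-34055*(-1/25956) + 44783) = 3854*(4865/3708 + 44783) = 3854*(166060229/3708) = 319998061283/1854 ≈ 1.7260e+8)
1/(L + M) = 1/(319998061283/1854 + 24182) = 1/(320042894711/1854) = 1854/320042894711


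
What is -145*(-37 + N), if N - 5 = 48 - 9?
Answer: -1015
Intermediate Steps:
N = 44 (N = 5 + (48 - 9) = 5 + 39 = 44)
-145*(-37 + N) = -145*(-37 + 44) = -145*7 = -1015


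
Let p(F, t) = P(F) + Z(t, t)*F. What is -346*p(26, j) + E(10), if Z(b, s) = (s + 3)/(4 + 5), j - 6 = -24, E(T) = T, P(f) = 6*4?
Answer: 20098/3 ≈ 6699.3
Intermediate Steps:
P(f) = 24
j = -18 (j = 6 - 24 = -18)
Z(b, s) = ⅓ + s/9 (Z(b, s) = (3 + s)/9 = (3 + s)*(⅑) = ⅓ + s/9)
p(F, t) = 24 + F*(⅓ + t/9) (p(F, t) = 24 + (⅓ + t/9)*F = 24 + F*(⅓ + t/9))
-346*p(26, j) + E(10) = -346*(24 + (⅑)*26*(3 - 18)) + 10 = -346*(24 + (⅑)*26*(-15)) + 10 = -346*(24 - 130/3) + 10 = -346*(-58/3) + 10 = 20068/3 + 10 = 20098/3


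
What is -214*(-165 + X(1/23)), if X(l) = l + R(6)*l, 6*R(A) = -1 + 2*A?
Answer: 2434571/69 ≈ 35284.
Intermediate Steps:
R(A) = -⅙ + A/3 (R(A) = (-1 + 2*A)/6 = -⅙ + A/3)
X(l) = 17*l/6 (X(l) = l + (-⅙ + (⅓)*6)*l = l + (-⅙ + 2)*l = l + 11*l/6 = 17*l/6)
-214*(-165 + X(1/23)) = -214*(-165 + (17/6)/23) = -214*(-165 + (17/6)*(1/23)) = -214*(-165 + 17/138) = -214*(-22753/138) = 2434571/69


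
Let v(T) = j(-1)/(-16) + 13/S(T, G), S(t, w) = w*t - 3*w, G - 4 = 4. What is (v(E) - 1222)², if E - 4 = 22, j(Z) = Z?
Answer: 202182424609/135424 ≈ 1.4930e+6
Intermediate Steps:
G = 8 (G = 4 + 4 = 8)
E = 26 (E = 4 + 22 = 26)
S(t, w) = -3*w + t*w (S(t, w) = t*w - 3*w = -3*w + t*w)
v(T) = 1/16 + 13/(-24 + 8*T) (v(T) = -1/(-16) + 13/((8*(-3 + T))) = -1*(-1/16) + 13/(-24 + 8*T) = 1/16 + 13/(-24 + 8*T))
(v(E) - 1222)² = ((23 + 26)/(16*(-3 + 26)) - 1222)² = ((1/16)*49/23 - 1222)² = ((1/16)*(1/23)*49 - 1222)² = (49/368 - 1222)² = (-449647/368)² = 202182424609/135424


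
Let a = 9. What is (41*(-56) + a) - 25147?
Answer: -27434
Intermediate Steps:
(41*(-56) + a) - 25147 = (41*(-56) + 9) - 25147 = (-2296 + 9) - 25147 = -2287 - 25147 = -27434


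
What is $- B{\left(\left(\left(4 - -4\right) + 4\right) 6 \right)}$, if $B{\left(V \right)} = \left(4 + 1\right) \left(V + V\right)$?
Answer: $-720$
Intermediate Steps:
$B{\left(V \right)} = 10 V$ ($B{\left(V \right)} = 5 \cdot 2 V = 10 V$)
$- B{\left(\left(\left(4 - -4\right) + 4\right) 6 \right)} = - 10 \left(\left(4 - -4\right) + 4\right) 6 = - 10 \left(\left(4 + 4\right) + 4\right) 6 = - 10 \left(8 + 4\right) 6 = - 10 \cdot 12 \cdot 6 = - 10 \cdot 72 = \left(-1\right) 720 = -720$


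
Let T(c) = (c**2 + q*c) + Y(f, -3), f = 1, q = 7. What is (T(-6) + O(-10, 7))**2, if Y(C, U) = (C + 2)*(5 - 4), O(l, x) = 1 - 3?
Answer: 25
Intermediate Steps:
O(l, x) = -2
Y(C, U) = 2 + C (Y(C, U) = (2 + C)*1 = 2 + C)
T(c) = 3 + c**2 + 7*c (T(c) = (c**2 + 7*c) + (2 + 1) = (c**2 + 7*c) + 3 = 3 + c**2 + 7*c)
(T(-6) + O(-10, 7))**2 = ((3 + (-6)**2 + 7*(-6)) - 2)**2 = ((3 + 36 - 42) - 2)**2 = (-3 - 2)**2 = (-5)**2 = 25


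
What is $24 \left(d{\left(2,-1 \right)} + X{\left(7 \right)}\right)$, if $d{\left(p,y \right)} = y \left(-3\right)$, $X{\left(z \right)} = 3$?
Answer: $144$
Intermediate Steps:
$d{\left(p,y \right)} = - 3 y$
$24 \left(d{\left(2,-1 \right)} + X{\left(7 \right)}\right) = 24 \left(\left(-3\right) \left(-1\right) + 3\right) = 24 \left(3 + 3\right) = 24 \cdot 6 = 144$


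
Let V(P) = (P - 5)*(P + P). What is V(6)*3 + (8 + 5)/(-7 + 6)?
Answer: 23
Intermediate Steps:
V(P) = 2*P*(-5 + P) (V(P) = (-5 + P)*(2*P) = 2*P*(-5 + P))
V(6)*3 + (8 + 5)/(-7 + 6) = (2*6*(-5 + 6))*3 + (8 + 5)/(-7 + 6) = (2*6*1)*3 + 13/(-1) = 12*3 + 13*(-1) = 36 - 13 = 23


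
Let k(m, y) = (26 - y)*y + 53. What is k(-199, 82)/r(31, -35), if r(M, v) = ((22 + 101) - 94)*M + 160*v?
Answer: 1513/1567 ≈ 0.96554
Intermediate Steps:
k(m, y) = 53 + y*(26 - y) (k(m, y) = y*(26 - y) + 53 = 53 + y*(26 - y))
r(M, v) = 29*M + 160*v (r(M, v) = (123 - 94)*M + 160*v = 29*M + 160*v)
k(-199, 82)/r(31, -35) = (53 - 1*82**2 + 26*82)/(29*31 + 160*(-35)) = (53 - 1*6724 + 2132)/(899 - 5600) = (53 - 6724 + 2132)/(-4701) = -4539*(-1/4701) = 1513/1567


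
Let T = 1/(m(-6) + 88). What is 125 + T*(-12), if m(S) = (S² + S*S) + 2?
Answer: 3373/27 ≈ 124.93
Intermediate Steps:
m(S) = 2 + 2*S² (m(S) = (S² + S²) + 2 = 2*S² + 2 = 2 + 2*S²)
T = 1/162 (T = 1/((2 + 2*(-6)²) + 88) = 1/((2 + 2*36) + 88) = 1/((2 + 72) + 88) = 1/(74 + 88) = 1/162 ≈ 0.0061728)
125 + T*(-12) = 125 + (1/162)*(-12) = 125 - 2/27 = 3373/27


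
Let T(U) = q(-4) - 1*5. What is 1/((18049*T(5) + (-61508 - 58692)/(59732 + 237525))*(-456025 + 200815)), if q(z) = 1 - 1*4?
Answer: 297257/10954035047838240 ≈ 2.7137e-11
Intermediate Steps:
q(z) = -3 (q(z) = 1 - 4 = -3)
T(U) = -8 (T(U) = -3 - 1*5 = -3 - 5 = -8)
1/((18049*T(5) + (-61508 - 58692)/(59732 + 237525))*(-456025 + 200815)) = 1/((18049*(-8) + (-61508 - 58692)/(59732 + 237525))*(-456025 + 200815)) = 1/((-144392 - 120200/297257)*(-255210)) = 1/(-42921652944/297257*(-255210)) = 1/(10954035047838240/297257) = 297257/10954035047838240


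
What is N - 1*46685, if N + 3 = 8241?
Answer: -38447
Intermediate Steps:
N = 8238 (N = -3 + 8241 = 8238)
N - 1*46685 = 8238 - 1*46685 = 8238 - 46685 = -38447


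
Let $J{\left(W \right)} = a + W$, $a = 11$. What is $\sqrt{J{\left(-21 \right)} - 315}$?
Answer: $5 i \sqrt{13} \approx 18.028 i$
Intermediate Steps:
$J{\left(W \right)} = 11 + W$
$\sqrt{J{\left(-21 \right)} - 315} = \sqrt{\left(11 - 21\right) - 315} = \sqrt{-10 - 315} = \sqrt{-325} = 5 i \sqrt{13}$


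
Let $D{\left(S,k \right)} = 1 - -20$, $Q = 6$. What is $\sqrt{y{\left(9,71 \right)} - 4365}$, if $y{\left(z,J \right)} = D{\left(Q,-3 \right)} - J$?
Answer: $i \sqrt{4415} \approx 66.445 i$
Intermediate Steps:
$D{\left(S,k \right)} = 21$ ($D{\left(S,k \right)} = 1 + 20 = 21$)
$y{\left(z,J \right)} = 21 - J$
$\sqrt{y{\left(9,71 \right)} - 4365} = \sqrt{\left(21 - 71\right) - 4365} = \sqrt{-50 - 4365} = \sqrt{-4415} = i \sqrt{4415}$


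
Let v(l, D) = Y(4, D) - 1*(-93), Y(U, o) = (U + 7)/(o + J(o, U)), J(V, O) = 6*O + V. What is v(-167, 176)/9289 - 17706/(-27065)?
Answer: 8969687917/13504135880 ≈ 0.66422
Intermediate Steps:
J(V, O) = V + 6*O
Y(U, o) = (7 + U)/(2*o + 6*U) (Y(U, o) = (U + 7)/(o + (o + 6*U)) = (7 + U)/(2*o + 6*U))
v(l, D) = 93 + 11/(2*(12 + D)) (v(l, D) = (7 + 4)/(2*(D + 3*4)) - 1*(-93) = (½)*11/(D + 12) + 93 = (½)*11/(12 + D) + 93 = 11/(2*(12 + D)) + 93 = 93 + 11/(2*(12 + D)))
v(-167, 176)/9289 - 17706/(-27065) = ((2243 + 186*176)/(2*(12 + 176)))/9289 - 17706/(-27065) = ((½)*(2243 + 32736)/188)*(1/9289) - 17706*(-1/27065) = ((½)*(1/188)*34979)*(1/9289) + 17706/27065 = (34979/376)*(1/9289) + 17706/27065 = 4997/498952 + 17706/27065 = 8969687917/13504135880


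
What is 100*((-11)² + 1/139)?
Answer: 1682000/139 ≈ 12101.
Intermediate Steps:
100*((-11)² + 1/139) = 100*(121 + 1/139) = 100*(16820/139) = 1682000/139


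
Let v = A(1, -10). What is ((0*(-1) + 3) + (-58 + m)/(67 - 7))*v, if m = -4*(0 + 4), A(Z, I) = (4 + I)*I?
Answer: 106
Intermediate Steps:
A(Z, I) = I*(4 + I)
m = -16 (m = -4*4 = -16)
v = 60 (v = -10*(4 - 10) = -10*(-6) = 60)
((0*(-1) + 3) + (-58 + m)/(67 - 7))*v = ((0*(-1) + 3) + (-58 - 16)/(67 - 7))*60 = ((0 + 3) - 74/60)*60 = (3 - 74*1/60)*60 = (3 - 37/30)*60 = (53/30)*60 = 106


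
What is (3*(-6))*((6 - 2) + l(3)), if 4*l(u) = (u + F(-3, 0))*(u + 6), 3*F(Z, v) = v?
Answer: -387/2 ≈ -193.50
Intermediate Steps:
F(Z, v) = v/3
l(u) = u*(6 + u)/4 (l(u) = ((u + (⅓)*0)*(u + 6))/4 = ((u + 0)*(6 + u))/4 = (u*(6 + u))/4 = u*(6 + u)/4)
(3*(-6))*((6 - 2) + l(3)) = (3*(-6))*((6 - 2) + (¼)*3*(6 + 3)) = -18*(4 + (¼)*3*9) = -18*(4 + 27/4) = -18*43/4 = -387/2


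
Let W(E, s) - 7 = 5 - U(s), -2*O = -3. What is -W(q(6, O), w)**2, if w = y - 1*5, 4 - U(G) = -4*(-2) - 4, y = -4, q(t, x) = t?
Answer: -144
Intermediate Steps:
O = 3/2 (O = -1/2*(-3) = 3/2 ≈ 1.5000)
U(G) = 0 (U(G) = 4 - (-4*(-2) - 4) = 4 - (8 - 4) = 4 - 1*4 = 4 - 4 = 0)
w = -9 (w = -4 - 1*5 = -4 - 5 = -9)
W(E, s) = 12 (W(E, s) = 7 + (5 - 1*0) = 7 + (5 + 0) = 7 + 5 = 12)
-W(q(6, O), w)**2 = -1*12**2 = -1*144 = -144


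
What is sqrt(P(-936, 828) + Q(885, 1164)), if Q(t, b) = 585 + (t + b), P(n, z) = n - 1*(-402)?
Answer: 10*sqrt(21) ≈ 45.826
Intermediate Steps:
P(n, z) = 402 + n (P(n, z) = n + 402 = 402 + n)
Q(t, b) = 585 + b + t (Q(t, b) = 585 + (b + t) = 585 + b + t)
sqrt(P(-936, 828) + Q(885, 1164)) = sqrt((402 - 936) + (585 + 1164 + 885)) = sqrt(-534 + 2634) = sqrt(2100) = 10*sqrt(21)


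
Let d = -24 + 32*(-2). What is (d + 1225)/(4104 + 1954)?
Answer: 1137/6058 ≈ 0.18769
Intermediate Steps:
d = -88 (d = -24 - 64 = -88)
(d + 1225)/(4104 + 1954) = (-88 + 1225)/(4104 + 1954) = 1137/6058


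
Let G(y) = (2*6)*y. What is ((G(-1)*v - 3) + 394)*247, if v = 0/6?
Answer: 96577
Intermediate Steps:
G(y) = 12*y
v = 0 (v = 0*(1/6) = 0)
((G(-1)*v - 3) + 394)*247 = (((12*(-1))*0 - 3) + 394)*247 = ((-12*0 - 3) + 394)*247 = ((0 - 3) + 394)*247 = (-3 + 394)*247 = 391*247 = 96577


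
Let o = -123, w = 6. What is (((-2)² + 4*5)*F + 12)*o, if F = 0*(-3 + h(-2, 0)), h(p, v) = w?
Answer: -1476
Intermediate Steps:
h(p, v) = 6
F = 0 (F = 0*(-3 + 6) = 0*3 = 0)
(((-2)² + 4*5)*F + 12)*o = (((-2)² + 4*5)*0 + 12)*(-123) = ((4 + 20)*0 + 12)*(-123) = (24*0 + 12)*(-123) = (0 + 12)*(-123) = 12*(-123) = -1476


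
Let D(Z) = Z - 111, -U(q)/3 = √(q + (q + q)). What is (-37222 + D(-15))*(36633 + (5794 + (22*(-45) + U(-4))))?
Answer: -1547589076 + 224088*I*√3 ≈ -1.5476e+9 + 3.8813e+5*I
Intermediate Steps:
U(q) = -3*√3*√q (U(q) = -3*√(q + (q + q)) = -3*√(q + 2*q) = -3*√3*√q)
D(Z) = -111 + Z
(-37222 + D(-15))*(36633 + (5794 + (22*(-45) + U(-4)))) = (-37222 + (-111 - 15))*(36633 + (5794 + (22*(-45) - 3*√3*√(-4)))) = (-37222 - 126)*(36633 + (5794 + (-990 - 3*√3*2*I))) = -37348*(36633 + (5794 + (-990 - 6*I*√3))) = -37348*(36633 + (4804 - 6*I*√3)) = -37348*(41437 - 6*I*√3) = -1547589076 + 224088*I*√3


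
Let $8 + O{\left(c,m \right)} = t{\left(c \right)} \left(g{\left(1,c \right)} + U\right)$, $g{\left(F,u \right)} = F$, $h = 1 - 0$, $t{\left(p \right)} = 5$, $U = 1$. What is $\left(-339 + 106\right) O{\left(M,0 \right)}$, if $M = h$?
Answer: $-466$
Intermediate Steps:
$h = 1$ ($h = 1 + 0 = 1$)
$M = 1$
$O{\left(c,m \right)} = 2$ ($O{\left(c,m \right)} = -8 + 5 \left(1 + 1\right) = -8 + 5 \cdot 2 = -8 + 10 = 2$)
$\left(-339 + 106\right) O{\left(M,0 \right)} = \left(-339 + 106\right) 2 = \left(-233\right) 2 = -466$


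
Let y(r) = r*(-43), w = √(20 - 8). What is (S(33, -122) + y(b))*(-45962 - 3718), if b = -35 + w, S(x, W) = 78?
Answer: -78643440 + 4272480*√3 ≈ -7.1243e+7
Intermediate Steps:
w = 2*√3 (w = √12 = 2*√3 ≈ 3.4641)
b = -35 + 2*√3 ≈ -31.536
y(r) = -43*r
(S(33, -122) + y(b))*(-45962 - 3718) = (78 - 43*(-35 + 2*√3))*(-45962 - 3718) = (78 + (1505 - 86*√3))*(-49680) = (1583 - 86*√3)*(-49680) = -78643440 + 4272480*√3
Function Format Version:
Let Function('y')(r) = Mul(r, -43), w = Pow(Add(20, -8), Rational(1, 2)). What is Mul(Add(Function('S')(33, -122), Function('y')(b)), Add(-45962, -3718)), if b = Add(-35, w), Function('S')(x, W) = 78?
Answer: Add(-78643440, Mul(4272480, Pow(3, Rational(1, 2)))) ≈ -7.1243e+7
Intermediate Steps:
w = Mul(2, Pow(3, Rational(1, 2))) (w = Pow(12, Rational(1, 2)) = Mul(2, Pow(3, Rational(1, 2))) ≈ 3.4641)
b = Add(-35, Mul(2, Pow(3, Rational(1, 2)))) ≈ -31.536
Function('y')(r) = Mul(-43, r)
Mul(Add(Function('S')(33, -122), Function('y')(b)), Add(-45962, -3718)) = Mul(Add(78, Mul(-43, Add(-35, Mul(2, Pow(3, Rational(1, 2)))))), Add(-45962, -3718)) = Mul(Add(78, Add(1505, Mul(-86, Pow(3, Rational(1, 2))))), -49680) = Mul(Add(1583, Mul(-86, Pow(3, Rational(1, 2)))), -49680) = Add(-78643440, Mul(4272480, Pow(3, Rational(1, 2))))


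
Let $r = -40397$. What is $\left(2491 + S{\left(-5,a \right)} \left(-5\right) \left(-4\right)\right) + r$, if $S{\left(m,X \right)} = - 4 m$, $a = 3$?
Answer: $-37506$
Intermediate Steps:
$\left(2491 + S{\left(-5,a \right)} \left(-5\right) \left(-4\right)\right) + r = \left(2491 + \left(-4\right) \left(-5\right) \left(-5\right) \left(-4\right)\right) - 40397 = \left(2491 + 20 \left(-5\right) \left(-4\right)\right) - 40397 = \left(2491 - -400\right) - 40397 = \left(2491 + 400\right) - 40397 = 2891 - 40397 = -37506$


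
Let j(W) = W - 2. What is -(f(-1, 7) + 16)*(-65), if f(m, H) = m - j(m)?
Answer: 1170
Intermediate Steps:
j(W) = -2 + W
f(m, H) = 2 (f(m, H) = m - (-2 + m) = m + (2 - m) = 2)
-(f(-1, 7) + 16)*(-65) = -(2 + 16)*(-65) = -18*(-65) = -1*(-1170) = 1170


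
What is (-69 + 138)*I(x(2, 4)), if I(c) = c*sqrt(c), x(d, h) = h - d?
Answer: 138*sqrt(2) ≈ 195.16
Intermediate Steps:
I(c) = c**(3/2)
(-69 + 138)*I(x(2, 4)) = (-69 + 138)*(4 - 1*2)**(3/2) = 69*(4 - 2)**(3/2) = 69*2**(3/2) = 69*(2*sqrt(2)) = 138*sqrt(2)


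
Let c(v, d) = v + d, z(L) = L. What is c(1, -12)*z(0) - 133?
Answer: -133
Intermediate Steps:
c(v, d) = d + v
c(1, -12)*z(0) - 133 = (-12 + 1)*0 - 133 = -11*0 - 133 = 0 - 133 = -133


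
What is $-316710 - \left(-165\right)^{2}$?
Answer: $-343935$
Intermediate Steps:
$-316710 - \left(-165\right)^{2} = -316710 - 27225 = -343935$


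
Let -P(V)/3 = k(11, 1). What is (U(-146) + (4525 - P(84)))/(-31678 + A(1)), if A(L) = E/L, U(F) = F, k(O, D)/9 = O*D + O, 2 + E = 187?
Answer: -4973/31493 ≈ -0.15791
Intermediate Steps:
E = 185 (E = -2 + 187 = 185)
k(O, D) = 9*O + 9*D*O (k(O, D) = 9*(O*D + O) = 9*(D*O + O) = 9*(O + D*O) = 9*O + 9*D*O)
P(V) = -594 (P(V) = -27*11*(1 + 1) = -27*11*2 = -3*198 = -594)
A(L) = 185/L
(U(-146) + (4525 - P(84)))/(-31678 + A(1)) = (-146 + (4525 - 1*(-594)))/(-31678 + 185/1) = (-146 + (4525 + 594))/(-31678 + 185*1) = (-146 + 5119)/(-31678 + 185) = 4973/(-31493) = 4973*(-1/31493) = -4973/31493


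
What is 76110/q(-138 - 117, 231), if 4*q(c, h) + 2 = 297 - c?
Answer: 30444/55 ≈ 553.53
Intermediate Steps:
q(c, h) = 295/4 - c/4 (q(c, h) = -1/2 + (297 - c)/4 = -1/2 + (297/4 - c/4) = 295/4 - c/4)
76110/q(-138 - 117, 231) = 76110/(295/4 - (-138 - 117)/4) = 76110/(295/4 - 1/4*(-255)) = 76110/(295/4 + 255/4) = 76110/(275/2) = 76110*(2/275) = 30444/55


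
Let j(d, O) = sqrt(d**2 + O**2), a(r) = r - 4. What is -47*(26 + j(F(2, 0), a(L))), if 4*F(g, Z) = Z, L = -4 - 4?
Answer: -1786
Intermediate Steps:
L = -8
F(g, Z) = Z/4
a(r) = -4 + r
j(d, O) = sqrt(O**2 + d**2)
-47*(26 + j(F(2, 0), a(L))) = -47*(26 + sqrt((-4 - 8)**2 + ((1/4)*0)**2)) = -47*(26 + sqrt((-12)**2 + 0**2)) = -47*(26 + sqrt(144 + 0)) = -47*(26 + sqrt(144)) = -47*(26 + 12) = -47*38 = -1786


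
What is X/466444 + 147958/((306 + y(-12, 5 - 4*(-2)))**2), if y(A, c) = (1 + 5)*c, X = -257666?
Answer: 3877465457/8597495808 ≈ 0.45100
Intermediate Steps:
y(A, c) = 6*c
X/466444 + 147958/((306 + y(-12, 5 - 4*(-2)))**2) = -257666/466444 + 147958/((306 + 6*(5 - 4*(-2)))**2) = -257666*1/466444 + 147958/((306 + 6*(5 + 8))**2) = -128833/233222 + 147958/((306 + 6*13)**2) = -128833/233222 + 147958/((306 + 78)**2) = -128833/233222 + 147958/(384**2) = -128833/233222 + 147958/147456 = -128833/233222 + 147958*(1/147456) = -128833/233222 + 73979/73728 = 3877465457/8597495808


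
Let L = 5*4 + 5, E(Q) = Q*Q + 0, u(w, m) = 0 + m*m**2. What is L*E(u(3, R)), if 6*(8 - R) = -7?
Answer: 692016015625/46656 ≈ 1.4832e+7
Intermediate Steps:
R = 55/6 (R = 8 - 1/6*(-7) = 8 + 7/6 = 55/6 ≈ 9.1667)
u(w, m) = m**3 (u(w, m) = 0 + m**3 = m**3)
E(Q) = Q**2 (E(Q) = Q**2 + 0 = Q**2)
L = 25 (L = 20 + 5 = 25)
L*E(u(3, R)) = 25*((55/6)**3)**2 = 25*(166375/216)**2 = 25*(27680640625/46656) = 692016015625/46656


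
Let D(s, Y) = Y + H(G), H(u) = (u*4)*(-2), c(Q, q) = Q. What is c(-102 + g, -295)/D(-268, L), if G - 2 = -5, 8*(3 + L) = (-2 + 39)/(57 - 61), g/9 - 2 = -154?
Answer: -9408/127 ≈ -74.079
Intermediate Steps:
g = -1368 (g = 18 + 9*(-154) = 18 - 1386 = -1368)
L = -133/32 (L = -3 + ((-2 + 39)/(57 - 61))/8 = -3 + (37/(-4))/8 = -3 + (37*(-1/4))/8 = -3 + (1/8)*(-37/4) = -3 - 37/32 = -133/32 ≈ -4.1563)
G = -3 (G = 2 - 5 = -3)
H(u) = -8*u (H(u) = (4*u)*(-2) = -8*u)
D(s, Y) = 24 + Y (D(s, Y) = Y - 8*(-3) = Y + 24 = 24 + Y)
c(-102 + g, -295)/D(-268, L) = (-102 - 1368)/(24 - 133/32) = -1470/635/32 = -1470*32/635 = -9408/127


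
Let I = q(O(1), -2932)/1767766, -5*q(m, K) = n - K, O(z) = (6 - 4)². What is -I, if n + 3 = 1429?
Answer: 2179/4419415 ≈ 0.00049305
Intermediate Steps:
n = 1426 (n = -3 + 1429 = 1426)
O(z) = 4 (O(z) = 2² = 4)
q(m, K) = -1426/5 + K/5 (q(m, K) = -(1426 - K)/5 = -1426/5 + K/5)
I = -2179/4419415 (I = (-1426/5 + (⅕)*(-2932))/1767766 = (-1426/5 - 2932/5)*(1/1767766) = -4358/5*1/1767766 = -2179/4419415 ≈ -0.00049305)
-I = -1*(-2179/4419415) = 2179/4419415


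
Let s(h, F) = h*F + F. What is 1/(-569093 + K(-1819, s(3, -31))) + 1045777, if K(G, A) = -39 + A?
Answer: 595314831911/569256 ≈ 1.0458e+6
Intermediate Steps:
s(h, F) = F + F*h (s(h, F) = F*h + F = F + F*h)
1/(-569093 + K(-1819, s(3, -31))) + 1045777 = 1/(-569093 + (-39 - 31*(1 + 3))) + 1045777 = 1/(-569093 + (-39 - 31*4)) + 1045777 = 1/(-569093 + (-39 - 124)) + 1045777 = 1/(-569093 - 163) + 1045777 = 1/(-569256) + 1045777 = -1/569256 + 1045777 = 595314831911/569256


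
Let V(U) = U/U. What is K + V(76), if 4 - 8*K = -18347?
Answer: 18359/8 ≈ 2294.9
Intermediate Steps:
K = 18351/8 (K = 1/2 - 1/8*(-18347) = 1/2 + 18347/8 = 18351/8 ≈ 2293.9)
V(U) = 1
K + V(76) = 18351/8 + 1 = 18359/8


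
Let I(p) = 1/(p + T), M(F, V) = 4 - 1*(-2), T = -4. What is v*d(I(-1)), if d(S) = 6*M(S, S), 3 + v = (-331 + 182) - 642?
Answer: -28584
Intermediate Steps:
M(F, V) = 6 (M(F, V) = 4 + 2 = 6)
v = -794 (v = -3 + ((-331 + 182) - 642) = -3 + (-149 - 642) = -3 - 791 = -794)
I(p) = 1/(-4 + p) (I(p) = 1/(p - 4) = 1/(-4 + p))
d(S) = 36 (d(S) = 6*6 = 36)
v*d(I(-1)) = -794*36 = -28584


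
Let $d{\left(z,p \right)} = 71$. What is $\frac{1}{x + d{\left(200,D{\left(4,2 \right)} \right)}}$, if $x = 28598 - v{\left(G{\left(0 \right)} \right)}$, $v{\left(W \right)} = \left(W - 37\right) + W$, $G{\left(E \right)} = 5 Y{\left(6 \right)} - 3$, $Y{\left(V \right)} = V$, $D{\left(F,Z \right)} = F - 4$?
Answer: $\frac{1}{28652} \approx 3.4902 \cdot 10^{-5}$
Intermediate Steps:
$D{\left(F,Z \right)} = -4 + F$ ($D{\left(F,Z \right)} = F - 4 = -4 + F$)
$G{\left(E \right)} = 27$ ($G{\left(E \right)} = 5 \cdot 6 - 3 = 30 - 3 = 27$)
$v{\left(W \right)} = -37 + 2 W$ ($v{\left(W \right)} = \left(-37 + W\right) + W = -37 + 2 W$)
$x = 28581$ ($x = 28598 - \left(-37 + 2 \cdot 27\right) = 28598 - \left(-37 + 54\right) = 28598 - 17 = 28581$)
$\frac{1}{x + d{\left(200,D{\left(4,2 \right)} \right)}} = \frac{1}{28581 + 71} = \frac{1}{28652}$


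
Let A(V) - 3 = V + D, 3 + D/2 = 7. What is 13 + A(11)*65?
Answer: 1443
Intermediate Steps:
D = 8 (D = -6 + 2*7 = -6 + 14 = 8)
A(V) = 11 + V (A(V) = 3 + (V + 8) = 3 + (8 + V) = 11 + V)
13 + A(11)*65 = 13 + (11 + 11)*65 = 13 + 22*65 = 13 + 1430 = 1443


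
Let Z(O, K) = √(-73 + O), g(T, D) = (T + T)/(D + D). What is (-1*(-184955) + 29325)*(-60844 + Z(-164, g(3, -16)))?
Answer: -13037652320 + 214280*I*√237 ≈ -1.3038e+10 + 3.2988e+6*I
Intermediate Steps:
g(T, D) = T/D (g(T, D) = (2*T)/((2*D)) = (2*T)*(1/(2*D)) = T/D)
(-1*(-184955) + 29325)*(-60844 + Z(-164, g(3, -16))) = (-1*(-184955) + 29325)*(-60844 + √(-73 - 164)) = (184955 + 29325)*(-60844 + √(-237)) = 214280*(-60844 + I*√237) = -13037652320 + 214280*I*√237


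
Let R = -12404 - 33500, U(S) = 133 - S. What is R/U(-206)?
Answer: -45904/339 ≈ -135.41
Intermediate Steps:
R = -45904
R/U(-206) = -45904/(133 - 1*(-206)) = -45904/(133 + 206) = -45904/339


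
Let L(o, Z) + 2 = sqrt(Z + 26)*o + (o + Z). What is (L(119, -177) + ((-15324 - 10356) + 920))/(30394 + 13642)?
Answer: -6205/11009 + 119*I*sqrt(151)/44036 ≈ -0.56363 + 0.033207*I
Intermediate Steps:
L(o, Z) = -2 + Z + o + o*sqrt(26 + Z) (L(o, Z) = -2 + (sqrt(Z + 26)*o + (o + Z)) = -2 + (sqrt(26 + Z)*o + (Z + o)) = -2 + (o*sqrt(26 + Z) + (Z + o)) = -2 + (Z + o + o*sqrt(26 + Z)) = -2 + Z + o + o*sqrt(26 + Z))
(L(119, -177) + ((-15324 - 10356) + 920))/(30394 + 13642) = ((-2 - 177 + 119 + 119*sqrt(26 - 177)) + ((-15324 - 10356) + 920))/(30394 + 13642) = ((-2 - 177 + 119 + 119*sqrt(-151)) + (-25680 + 920))/44036 = ((-2 - 177 + 119 + 119*(I*sqrt(151))) - 24760)*(1/44036) = ((-2 - 177 + 119 + 119*I*sqrt(151)) - 24760)*(1/44036) = ((-60 + 119*I*sqrt(151)) - 24760)*(1/44036) = (-24820 + 119*I*sqrt(151))*(1/44036) = -6205/11009 + 119*I*sqrt(151)/44036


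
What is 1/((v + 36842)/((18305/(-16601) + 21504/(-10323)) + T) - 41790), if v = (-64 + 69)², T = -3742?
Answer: -213940144895/8942664647181597 ≈ -2.3924e-5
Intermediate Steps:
v = 25 (v = 5² = 25)
1/((v + 36842)/((18305/(-16601) + 21504/(-10323)) + T) - 41790) = 1/((25 + 36842)/((18305/(-16601) + 21504/(-10323)) - 3742) - 41790) = 1/(36867/((18305*(-1/16601) + 21504*(-1/10323)) - 3742) - 41790) = 1/(36867/((-18305/16601 - 7168/3441) - 3742) - 41790) = 1/(36867/(-181983473/57124041 - 3742) - 41790) = 1/(36867/(-213940144895/57124041) - 41790) = 1/(36867*(-57124041/213940144895) - 41790) = 1/(-2105992019547/213940144895 - 41790) = 1/(-8942664647181597/213940144895) = -213940144895/8942664647181597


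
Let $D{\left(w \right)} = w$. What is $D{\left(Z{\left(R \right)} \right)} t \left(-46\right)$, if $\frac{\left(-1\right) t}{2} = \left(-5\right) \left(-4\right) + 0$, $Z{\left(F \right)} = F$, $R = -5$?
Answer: $-9200$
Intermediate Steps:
$t = -40$ ($t = - 2 \left(\left(-5\right) \left(-4\right) + 0\right) = - 2 \left(20 + 0\right) = \left(-2\right) 20 = -40$)
$D{\left(Z{\left(R \right)} \right)} t \left(-46\right) = \left(-5\right) \left(-40\right) \left(-46\right) = 200 \left(-46\right) = -9200$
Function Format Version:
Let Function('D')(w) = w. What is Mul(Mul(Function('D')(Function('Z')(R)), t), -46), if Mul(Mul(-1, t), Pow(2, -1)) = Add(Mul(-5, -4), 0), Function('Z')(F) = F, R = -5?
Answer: -9200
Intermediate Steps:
t = -40 (t = Mul(-2, Add(Mul(-5, -4), 0)) = Mul(-2, Add(20, 0)) = Mul(-2, 20) = -40)
Mul(Mul(Function('D')(Function('Z')(R)), t), -46) = Mul(Mul(-5, -40), -46) = Mul(200, -46) = -9200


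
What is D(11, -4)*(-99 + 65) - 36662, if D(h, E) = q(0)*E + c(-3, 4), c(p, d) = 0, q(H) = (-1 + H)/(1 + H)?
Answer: -36798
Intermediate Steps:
q(H) = (-1 + H)/(1 + H)
D(h, E) = -E (D(h, E) = ((-1 + 0)/(1 + 0))*E + 0 = (-1/1)*E + 0 = (1*(-1))*E + 0 = -E + 0 = -E)
D(11, -4)*(-99 + 65) - 36662 = (-1*(-4))*(-99 + 65) - 36662 = 4*(-34) - 36662 = -136 - 36662 = -36798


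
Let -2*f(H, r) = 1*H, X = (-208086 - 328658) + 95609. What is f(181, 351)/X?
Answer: 181/882270 ≈ 0.00020515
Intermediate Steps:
X = -441135 (X = -536744 + 95609 = -441135)
f(H, r) = -H/2
f(181, 351)/X = -½*181/(-441135) = -181/2*(-1/441135) = 181/882270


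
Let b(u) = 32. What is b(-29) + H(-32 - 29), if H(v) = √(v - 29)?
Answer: 32 + 3*I*√10 ≈ 32.0 + 9.4868*I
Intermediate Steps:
H(v) = √(-29 + v)
b(-29) + H(-32 - 29) = 32 + √(-29 + (-32 - 29)) = 32 + √(-29 - 61) = 32 + √(-90) = 32 + 3*I*√10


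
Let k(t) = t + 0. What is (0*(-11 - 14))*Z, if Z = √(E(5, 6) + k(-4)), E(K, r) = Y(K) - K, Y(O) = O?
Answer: 0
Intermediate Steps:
k(t) = t
E(K, r) = 0 (E(K, r) = K - K = 0)
Z = 2*I (Z = √(0 - 4) = √(-4) = 2*I ≈ 2.0*I)
(0*(-11 - 14))*Z = (0*(-11 - 14))*(2*I) = (0*(-25))*(2*I) = 0*(2*I) = 0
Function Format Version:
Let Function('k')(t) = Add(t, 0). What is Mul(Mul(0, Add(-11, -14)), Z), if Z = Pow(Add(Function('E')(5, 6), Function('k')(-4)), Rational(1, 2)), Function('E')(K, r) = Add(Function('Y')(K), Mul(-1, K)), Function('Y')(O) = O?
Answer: 0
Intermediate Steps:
Function('k')(t) = t
Function('E')(K, r) = 0 (Function('E')(K, r) = Add(K, Mul(-1, K)) = 0)
Z = Mul(2, I) (Z = Pow(Add(0, -4), Rational(1, 2)) = Pow(-4, Rational(1, 2)) = Mul(2, I) ≈ Mul(2.0000, I))
Mul(Mul(0, Add(-11, -14)), Z) = Mul(Mul(0, Add(-11, -14)), Mul(2, I)) = Mul(Mul(0, -25), Mul(2, I)) = Mul(0, Mul(2, I)) = 0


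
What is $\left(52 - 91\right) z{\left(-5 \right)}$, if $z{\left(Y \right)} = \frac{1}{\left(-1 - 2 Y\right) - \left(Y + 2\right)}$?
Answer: $- \frac{13}{4} \approx -3.25$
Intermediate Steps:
$z{\left(Y \right)} = \frac{1}{-3 - 3 Y}$ ($z{\left(Y \right)} = \frac{1}{\left(-1 - 2 Y\right) - \left(2 + Y\right)} = \frac{1}{-3 - 3 Y}$)
$\left(52 - 91\right) z{\left(-5 \right)} = \left(52 - 91\right) \left(- \frac{1}{3 + 3 \left(-5\right)}\right) = - 39 \left(- \frac{1}{3 - 15}\right) = - 39 \left(- \frac{1}{-12}\right) = - 39 \left(\left(-1\right) \left(- \frac{1}{12}\right)\right) = \left(-39\right) \frac{1}{12} = - \frac{13}{4}$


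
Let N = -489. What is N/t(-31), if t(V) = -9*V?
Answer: -163/93 ≈ -1.7527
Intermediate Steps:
N/t(-31) = -489/((-9*(-31))) = -489/279 = -489*1/279 = -163/93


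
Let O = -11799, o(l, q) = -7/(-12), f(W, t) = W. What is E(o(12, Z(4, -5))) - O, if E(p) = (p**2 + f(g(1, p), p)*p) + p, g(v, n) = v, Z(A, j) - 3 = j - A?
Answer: 1699273/144 ≈ 11801.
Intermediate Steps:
Z(A, j) = 3 + j - A (Z(A, j) = 3 + (j - A) = 3 + j - A)
o(l, q) = 7/12 (o(l, q) = -7*(-1/12) = 7/12)
E(p) = p**2 + 2*p (E(p) = (p**2 + 1*p) + p = (p**2 + p) + p = (p + p**2) + p = p**2 + 2*p)
E(o(12, Z(4, -5))) - O = 7*(2 + 7/12)/12 - 1*(-11799) = (7/12)*(31/12) + 11799 = 217/144 + 11799 = 1699273/144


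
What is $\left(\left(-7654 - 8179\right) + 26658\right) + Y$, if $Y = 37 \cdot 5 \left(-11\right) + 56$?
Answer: $8846$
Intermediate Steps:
$Y = -1979$ ($Y = 37 \left(-55\right) + 56 = -2035 + 56 = -1979$)
$\left(\left(-7654 - 8179\right) + 26658\right) + Y = \left(\left(-7654 - 8179\right) + 26658\right) - 1979 = \left(-15833 + 26658\right) - 1979 = 10825 - 1979 = 8846$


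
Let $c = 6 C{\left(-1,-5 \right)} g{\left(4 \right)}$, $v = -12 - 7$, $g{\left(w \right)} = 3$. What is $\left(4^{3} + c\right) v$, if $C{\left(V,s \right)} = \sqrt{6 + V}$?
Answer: $-1216 - 342 \sqrt{5} \approx -1980.7$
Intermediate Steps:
$v = -19$
$c = 18 \sqrt{5}$ ($c = 6 \sqrt{6 - 1} \cdot 3 = 6 \sqrt{5} \cdot 3 = 18 \sqrt{5} \approx 40.249$)
$\left(4^{3} + c\right) v = \left(4^{3} + 18 \sqrt{5}\right) \left(-19\right) = \left(64 + 18 \sqrt{5}\right) \left(-19\right) = -1216 - 342 \sqrt{5}$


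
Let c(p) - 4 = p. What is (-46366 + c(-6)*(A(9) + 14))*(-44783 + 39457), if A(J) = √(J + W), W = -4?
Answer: 247094444 + 10652*√5 ≈ 2.4712e+8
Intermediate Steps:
c(p) = 4 + p
A(J) = √(-4 + J) (A(J) = √(J - 4) = √(-4 + J))
(-46366 + c(-6)*(A(9) + 14))*(-44783 + 39457) = (-46366 + (4 - 6)*(√(-4 + 9) + 14))*(-44783 + 39457) = (-46366 - 2*(√5 + 14))*(-5326) = (-46366 - 2*(14 + √5))*(-5326) = (-46366 + (-28 - 2*√5))*(-5326) = (-46394 - 2*√5)*(-5326) = 247094444 + 10652*√5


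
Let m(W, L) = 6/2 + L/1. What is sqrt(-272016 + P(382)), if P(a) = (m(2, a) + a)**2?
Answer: sqrt(316273) ≈ 562.38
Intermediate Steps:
m(W, L) = 3 + L (m(W, L) = 6*(1/2) + L*1 = 3 + L)
P(a) = (3 + 2*a)**2 (P(a) = ((3 + a) + a)**2 = (3 + 2*a)**2)
sqrt(-272016 + P(382)) = sqrt(-272016 + (3 + 2*382)**2) = sqrt(-272016 + (3 + 764)**2) = sqrt(-272016 + 767**2) = sqrt(-272016 + 588289) = sqrt(316273)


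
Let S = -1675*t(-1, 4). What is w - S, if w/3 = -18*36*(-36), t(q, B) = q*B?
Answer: 63284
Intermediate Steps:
t(q, B) = B*q
w = 69984 (w = 3*(-18*36*(-36)) = 3*(-648*(-36)) = 3*23328 = 69984)
S = 6700 (S = -6700*(-1) = -1675*(-4) = 6700)
w - S = 69984 - 1*6700 = 69984 - 6700 = 63284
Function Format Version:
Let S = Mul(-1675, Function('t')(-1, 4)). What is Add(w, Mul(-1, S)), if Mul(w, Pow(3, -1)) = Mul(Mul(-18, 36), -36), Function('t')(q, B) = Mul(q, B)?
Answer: 63284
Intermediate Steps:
Function('t')(q, B) = Mul(B, q)
w = 69984 (w = Mul(3, Mul(Mul(-18, 36), -36)) = Mul(3, Mul(-648, -36)) = Mul(3, 23328) = 69984)
S = 6700 (S = Mul(-1675, Mul(4, -1)) = Mul(-1675, -4) = 6700)
Add(w, Mul(-1, S)) = Add(69984, Mul(-1, 6700)) = Add(69984, -6700) = 63284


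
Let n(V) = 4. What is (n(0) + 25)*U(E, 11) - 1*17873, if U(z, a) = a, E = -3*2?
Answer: -17554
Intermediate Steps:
E = -6
(n(0) + 25)*U(E, 11) - 1*17873 = (4 + 25)*11 - 1*17873 = 29*11 - 17873 = 319 - 17873 = -17554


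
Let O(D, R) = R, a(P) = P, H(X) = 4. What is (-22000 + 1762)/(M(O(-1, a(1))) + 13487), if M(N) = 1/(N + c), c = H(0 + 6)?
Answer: -50595/33718 ≈ -1.5005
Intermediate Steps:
c = 4
M(N) = 1/(4 + N) (M(N) = 1/(N + 4) = 1/(4 + N))
(-22000 + 1762)/(M(O(-1, a(1))) + 13487) = (-22000 + 1762)/(1/(4 + 1) + 13487) = -20238/(1/5 + 13487) = -20238/(⅕ + 13487) = -20238/67436/5 = -20238*5/67436 = -50595/33718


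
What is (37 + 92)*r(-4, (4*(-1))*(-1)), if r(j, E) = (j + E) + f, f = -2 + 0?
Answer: -258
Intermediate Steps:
f = -2
r(j, E) = -2 + E + j (r(j, E) = (j + E) - 2 = (E + j) - 2 = -2 + E + j)
(37 + 92)*r(-4, (4*(-1))*(-1)) = (37 + 92)*(-2 + (4*(-1))*(-1) - 4) = 129*(-2 - 4*(-1) - 4) = 129*(-2 + 4 - 4) = 129*(-2) = -258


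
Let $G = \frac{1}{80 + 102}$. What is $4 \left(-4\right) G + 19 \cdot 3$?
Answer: $\frac{5179}{91} \approx 56.912$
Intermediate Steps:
$G = \frac{1}{182} \approx 0.0054945$
$4 \left(-4\right) G + 19 \cdot 3 = 4 \left(-4\right) \frac{1}{182} + 19 \cdot 3 = \left(-16\right) \frac{1}{182} + 57 = - \frac{8}{91} + 57 = \frac{5179}{91}$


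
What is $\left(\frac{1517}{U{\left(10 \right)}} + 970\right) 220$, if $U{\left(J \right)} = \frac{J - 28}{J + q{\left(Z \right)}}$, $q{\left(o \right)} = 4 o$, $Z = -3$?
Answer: $\frac{2254340}{9} \approx 2.5048 \cdot 10^{5}$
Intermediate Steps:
$U{\left(J \right)} = \frac{-28 + J}{-12 + J}$ ($U{\left(J \right)} = \frac{J - 28}{J + 4 \left(-3\right)} = \frac{-28 + J}{J - 12} = \frac{-28 + J}{-12 + J}$)
$\left(\frac{1517}{U{\left(10 \right)}} + 970\right) 220 = \left(\frac{1517}{\frac{1}{-12 + 10} \left(-28 + 10\right)} + 970\right) 220 = \left(\frac{1517}{\frac{1}{-2} \left(-18\right)} + 970\right) 220 = \left(\frac{1517}{\left(- \frac{1}{2}\right) \left(-18\right)} + 970\right) 220 = \left(\frac{1517}{9} + 970\right) 220 = \frac{10247}{9} \cdot 220 = \frac{2254340}{9}$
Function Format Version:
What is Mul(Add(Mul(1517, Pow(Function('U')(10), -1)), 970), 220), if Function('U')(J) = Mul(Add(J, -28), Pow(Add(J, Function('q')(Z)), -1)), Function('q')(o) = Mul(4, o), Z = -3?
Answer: Rational(2254340, 9) ≈ 2.5048e+5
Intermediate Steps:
Function('U')(J) = Mul(Pow(Add(-12, J), -1), Add(-28, J)) (Function('U')(J) = Mul(Add(J, -28), Pow(Add(J, Mul(4, -3)), -1)) = Mul(Add(-28, J), Pow(Add(J, -12), -1)) = Mul(Add(-28, J), Pow(Add(-12, J), -1)) = Mul(Pow(Add(-12, J), -1), Add(-28, J)))
Mul(Add(Mul(1517, Pow(Function('U')(10), -1)), 970), 220) = Mul(Add(Mul(1517, Pow(Mul(Pow(Add(-12, 10), -1), Add(-28, 10)), -1)), 970), 220) = Mul(Add(Mul(1517, Pow(Mul(Pow(-2, -1), -18), -1)), 970), 220) = Mul(Add(Mul(1517, Pow(Mul(Rational(-1, 2), -18), -1)), 970), 220) = Mul(Add(Mul(1517, Pow(9, -1)), 970), 220) = Mul(Add(Mul(1517, Rational(1, 9)), 970), 220) = Mul(Add(Rational(1517, 9), 970), 220) = Mul(Rational(10247, 9), 220) = Rational(2254340, 9)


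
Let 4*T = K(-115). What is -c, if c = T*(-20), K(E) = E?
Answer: -575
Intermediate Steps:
T = -115/4 (T = (1/4)*(-115) = -115/4 ≈ -28.750)
c = 575 (c = -115/4*(-20) = 575)
-c = -1*575 = -575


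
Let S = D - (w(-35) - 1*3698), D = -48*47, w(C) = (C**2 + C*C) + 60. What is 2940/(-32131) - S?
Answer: 34312968/32131 ≈ 1067.9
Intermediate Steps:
w(C) = 60 + 2*C**2 (w(C) = (C**2 + C**2) + 60 = 2*C**2 + 60 = 60 + 2*C**2)
D = -2256
S = -1068 (S = -2256 - ((60 + 2*(-35)**2) - 1*3698) = -2256 - ((60 + 2*1225) - 3698) = -2256 - ((60 + 2450) - 3698) = -2256 - (2510 - 3698) = -2256 - 1*(-1188) = -2256 + 1188 = -1068)
2940/(-32131) - S = 2940/(-32131) - 1*(-1068) = 2940*(-1/32131) + 1068 = -2940/32131 + 1068 = 34312968/32131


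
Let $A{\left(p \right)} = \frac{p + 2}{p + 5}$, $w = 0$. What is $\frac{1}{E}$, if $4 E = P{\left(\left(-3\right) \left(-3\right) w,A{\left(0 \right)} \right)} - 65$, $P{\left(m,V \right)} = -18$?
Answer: $- \frac{4}{83} \approx -0.048193$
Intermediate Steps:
$A{\left(p \right)} = \frac{2 + p}{5 + p}$
$E = - \frac{83}{4}$ ($E = \frac{-18 - 65}{4} = \frac{1}{4} \left(-83\right) = - \frac{83}{4} \approx -20.75$)
$\frac{1}{E} = \frac{1}{- \frac{83}{4}} = - \frac{4}{83}$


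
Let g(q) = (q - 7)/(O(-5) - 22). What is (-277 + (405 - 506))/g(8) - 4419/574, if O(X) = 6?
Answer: 3467133/574 ≈ 6040.3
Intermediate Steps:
g(q) = 7/16 - q/16 (g(q) = (q - 7)/(6 - 22) = (-7 + q)/(-16) = (-7 + q)*(-1/16) = 7/16 - q/16)
(-277 + (405 - 506))/g(8) - 4419/574 = (-277 + (405 - 506))/(7/16 - 1/16*8) - 4419/574 = (-277 - 101)/(7/16 - 1/2) - 4419*1/574 = -378/(-1/16) - 4419/574 = -378*(-16) - 4419/574 = 6048 - 4419/574 = 3467133/574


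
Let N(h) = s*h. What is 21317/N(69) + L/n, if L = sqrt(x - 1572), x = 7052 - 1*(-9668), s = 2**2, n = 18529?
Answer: 21317/276 + 2*sqrt(3787)/18529 ≈ 77.242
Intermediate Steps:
s = 4
N(h) = 4*h
x = 16720 (x = 7052 + 9668 = 16720)
L = 2*sqrt(3787) (L = sqrt(16720 - 1572) = sqrt(15148) = 2*sqrt(3787) ≈ 123.08)
21317/N(69) + L/n = 21317/((4*69)) + (2*sqrt(3787))/18529 = 21317/276 + (2*sqrt(3787))*(1/18529) = 21317*(1/276) + 2*sqrt(3787)/18529 = 21317/276 + 2*sqrt(3787)/18529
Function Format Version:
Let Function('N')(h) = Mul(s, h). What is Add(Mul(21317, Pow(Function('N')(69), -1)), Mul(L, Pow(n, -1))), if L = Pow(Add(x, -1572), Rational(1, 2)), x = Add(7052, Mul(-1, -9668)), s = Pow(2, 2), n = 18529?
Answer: Add(Rational(21317, 276), Mul(Rational(2, 18529), Pow(3787, Rational(1, 2)))) ≈ 77.242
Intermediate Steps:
s = 4
Function('N')(h) = Mul(4, h)
x = 16720 (x = Add(7052, 9668) = 16720)
L = Mul(2, Pow(3787, Rational(1, 2))) (L = Pow(Add(16720, -1572), Rational(1, 2)) = Pow(15148, Rational(1, 2)) = Mul(2, Pow(3787, Rational(1, 2))) ≈ 123.08)
Add(Mul(21317, Pow(Function('N')(69), -1)), Mul(L, Pow(n, -1))) = Add(Mul(21317, Pow(Mul(4, 69), -1)), Mul(Mul(2, Pow(3787, Rational(1, 2))), Pow(18529, -1))) = Add(Mul(21317, Pow(276, -1)), Mul(Mul(2, Pow(3787, Rational(1, 2))), Rational(1, 18529))) = Add(Mul(21317, Rational(1, 276)), Mul(Rational(2, 18529), Pow(3787, Rational(1, 2)))) = Add(Rational(21317, 276), Mul(Rational(2, 18529), Pow(3787, Rational(1, 2))))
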